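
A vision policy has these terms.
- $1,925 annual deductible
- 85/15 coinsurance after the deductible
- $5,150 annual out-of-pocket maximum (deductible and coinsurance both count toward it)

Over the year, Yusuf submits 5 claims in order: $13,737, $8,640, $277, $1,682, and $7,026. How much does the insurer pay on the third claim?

Bill 1, $13,737: $1,925 finishes the deductible; $11,812 goes to coinsurance; coinsurance $11,812 × 15% = $1,771.80. Member owes $3,696.80 (running OOP $3,696.80). Insurer: $13,737 − $3,696.80 = $10,040.20.
Bill 2, $8,640: deductible met; 15% of $8,640 = $1,296. Member owes $1,296 (running OOP $4,992.80). Insurer: $8,640 − $1,296 = $7,344.
Bill 3, $277: deductible met; 15% of $277 = $41.55. Member pays $41.55; OOP now $5,034.35. Insurer: $277 − $41.55 = $235.45.

$235.45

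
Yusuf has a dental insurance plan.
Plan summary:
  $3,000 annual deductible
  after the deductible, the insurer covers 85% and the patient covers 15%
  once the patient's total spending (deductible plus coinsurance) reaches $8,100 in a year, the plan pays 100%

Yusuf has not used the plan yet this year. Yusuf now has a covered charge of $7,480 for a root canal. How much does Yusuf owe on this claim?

$3,672

The full $3,000 deductible is still open; $3,000 of this bill applies to it.
That leaves $7,480 − $3,000 = $4,480 for coinsurance.
Coinsurance: $4,480 × 15% = $672.
Patient responsibility before any cap: $3,000 + $672 = $3,672.
Cumulative spending $0 + $3,672 = $3,672 stays under the $8,100 maximum.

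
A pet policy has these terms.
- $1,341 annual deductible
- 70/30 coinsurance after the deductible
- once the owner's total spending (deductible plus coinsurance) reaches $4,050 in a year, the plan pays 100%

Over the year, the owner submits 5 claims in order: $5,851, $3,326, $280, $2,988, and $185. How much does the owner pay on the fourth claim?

#1 ($5,851): deductible takes $1,341, $4,510 remains; owner's 30% is $1,353. Cost to owner: $2,694. OOP to date $2,694.
#2 ($3,326): 30% coinsurance on $3,326 = $997.80. Cost to owner: $997.80. OOP to date $3,691.80.
#3 ($280): deductible already satisfied, so owner's share is 30% × $280 = $84. Cost to owner: $84. OOP to date $3,775.80.
#4 ($2,988): 30% coinsurance on $2,988 = $896.40. OOP would hit $4,672.20 > $4,050, so the cap limits the owner to $4,050 − $3,775.80 = $274.20.

$274.20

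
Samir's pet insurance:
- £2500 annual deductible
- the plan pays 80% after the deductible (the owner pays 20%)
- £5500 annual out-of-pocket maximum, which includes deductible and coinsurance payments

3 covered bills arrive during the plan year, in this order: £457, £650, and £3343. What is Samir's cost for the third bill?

£1783

#1 (£457): all of it applies to the deductible. Owner owes £457 (running OOP £457).
#2 (£650): fully absorbed by the deductible. Cost to owner: £650. OOP to date £1107.
#3 (£3343): £1393 to deductible, leaving £1950; coinsurance £1950 × 20% = £390. Owner pays £1783; OOP now £2890.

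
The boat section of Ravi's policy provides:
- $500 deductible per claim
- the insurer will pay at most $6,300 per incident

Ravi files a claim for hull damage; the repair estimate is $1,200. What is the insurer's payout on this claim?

Subtract the deductible: $1,200 − $500 = $700.
$700 ≤ $6,300, so the limit doesn't bind; insurer pays $700.

$700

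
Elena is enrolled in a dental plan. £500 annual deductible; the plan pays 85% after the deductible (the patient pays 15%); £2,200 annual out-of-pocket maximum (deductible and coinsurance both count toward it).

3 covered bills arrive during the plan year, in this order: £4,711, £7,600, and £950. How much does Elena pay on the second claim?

£1,068.35

Claim 1 (£4,711): £500 to deductible, leaving £4,211; 15% of £4,211 = £631.65. Patient owes £1,131.65 (running OOP £1,131.65).
Claim 2 (£7,600): deductible met; 15% of £7,600 = £1,140. Adding that to £1,131.65 gives £2,271.65, past the £2,200 cap; patient pays only £2,200 − £1,131.65 = £1,068.35.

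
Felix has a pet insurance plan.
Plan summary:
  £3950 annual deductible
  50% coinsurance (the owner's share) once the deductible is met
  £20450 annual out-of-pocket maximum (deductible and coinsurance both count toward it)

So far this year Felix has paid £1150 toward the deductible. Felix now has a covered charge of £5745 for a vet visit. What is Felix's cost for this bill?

£4272.50

Deductible still to meet: £3950 − £1150 = £2800.
After the £2800 deductible portion, £5745 − £2800 = £2945 is subject to coinsurance.
Coinsurance: £2945 × 50% = £1472.50.
So the owner owes £2800 + £1472.50 = £4272.50 before any cap.
Cumulative spending £1150 + £4272.50 = £5422.50 stays under the £20450 maximum.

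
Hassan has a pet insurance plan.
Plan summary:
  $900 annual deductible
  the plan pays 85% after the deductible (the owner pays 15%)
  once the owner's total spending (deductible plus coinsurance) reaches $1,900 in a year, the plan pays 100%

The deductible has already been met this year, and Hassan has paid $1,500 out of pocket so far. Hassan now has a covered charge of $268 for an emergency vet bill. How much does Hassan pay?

With the deductible met, the entire $268 is subject to coinsurance.
Coinsurance: $268 × 15% = $40.20.
Cumulative spending $1,500 + $40.20 = $1,540.20 stays under the $1,900 maximum.

$40.20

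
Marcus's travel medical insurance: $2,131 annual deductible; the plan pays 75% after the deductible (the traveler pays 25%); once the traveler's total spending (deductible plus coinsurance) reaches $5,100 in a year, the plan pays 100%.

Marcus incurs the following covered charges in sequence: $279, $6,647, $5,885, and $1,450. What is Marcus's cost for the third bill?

$1,471.25

#1 ($279): all of it applies to the deductible. Traveler owes $279 (running OOP $279).
#2 ($6,647): deductible takes $1,852, $4,795 remains; traveler's 25% is $1,198.75. Traveler owes $3,050.75 (running OOP $3,329.75).
#3 ($5,885): deductible met; 25% of $5,885 = $1,471.25. Traveler owes $1,471.25 (running OOP $4,801).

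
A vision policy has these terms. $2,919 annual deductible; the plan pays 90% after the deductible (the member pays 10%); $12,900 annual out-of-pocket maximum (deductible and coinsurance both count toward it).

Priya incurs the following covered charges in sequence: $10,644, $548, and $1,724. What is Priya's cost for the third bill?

$172.40

Claim 1 ($10,644): $2,919 finishes the deductible; $7,725 goes to coinsurance; member's 10% is $772.50. Member pays $3,691.50; OOP now $3,691.50.
Claim 2 ($548): deductible met; 10% of $548 = $54.80. Cost to member: $54.80. OOP to date $3,746.30.
Claim 3 ($1,724): 10% coinsurance on $1,724 = $172.40. Cost to member: $172.40. OOP to date $3,918.70.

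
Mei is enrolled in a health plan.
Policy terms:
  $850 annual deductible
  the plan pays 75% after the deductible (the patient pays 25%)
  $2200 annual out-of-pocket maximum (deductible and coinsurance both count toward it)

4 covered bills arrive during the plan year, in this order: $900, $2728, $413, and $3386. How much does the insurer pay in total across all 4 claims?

Claim 1 ($900): $850 to deductible, leaving $50; patient's 25% is $12.50. Cost to patient: $862.50. OOP to date $862.50. Insurer: $900 − $862.50 = $37.50.
Claim 2 ($2728): 25% coinsurance on $2728 = $682. Cost to patient: $682. OOP to date $1544.50. Insurer: $2728 − $682 = $2046.
Claim 3 ($413): deductible met; 25% of $413 = $103.25. Cost to patient: $103.25. OOP to date $1647.75. Insurer: $413 − $103.25 = $309.75.
Claim 4 ($3386): 25% coinsurance on $3386 = $846.50. OOP would hit $2494.25 > $2200, so the cap limits the patient to $2200 − $1647.75 = $552.25. Plan pays $3386 − $552.25 = $2833.75.
Insurer total = bills − patient's total = $7427 − $2200 = $5227.

$5227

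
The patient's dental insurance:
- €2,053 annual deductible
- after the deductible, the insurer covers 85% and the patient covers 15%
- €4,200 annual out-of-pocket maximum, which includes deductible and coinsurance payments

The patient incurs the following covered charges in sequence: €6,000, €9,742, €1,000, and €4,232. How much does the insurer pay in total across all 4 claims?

€16,774

Bill 1, €6,000: €2,053 to deductible, leaving €3,947; coinsurance €3,947 × 15% = €592.05. Patient pays €2,645.05; OOP now €2,645.05. Plan pays €6,000 − €2,645.05 = €3,354.95.
Bill 2, €9,742: 15% coinsurance on €9,742 = €1,461.30. Patient pays €1,461.30; OOP now €4,106.35. Insurer: €9,742 − €1,461.30 = €8,280.70.
Bill 3, €1,000: 15% coinsurance on €1,000 = €150. OOP would hit €4,256.35 > €4,200, so the cap limits the patient to €4,200 − €4,106.35 = €93.65. Insurer: €1,000 − €93.65 = €906.35.
Bill 4, €4,232: deductible already satisfied, so patient's share is 15% × €4,232 = €634.80. That would push OOP to €4,834.80, over the €4,200 cap, so patient pays €4,200 − €4,200 = €0. Insurer: €4,232 − €0 = €4,232.
Insurer total: €3,354.95 + €8,280.70 + €906.35 + €4,232 = €16,774.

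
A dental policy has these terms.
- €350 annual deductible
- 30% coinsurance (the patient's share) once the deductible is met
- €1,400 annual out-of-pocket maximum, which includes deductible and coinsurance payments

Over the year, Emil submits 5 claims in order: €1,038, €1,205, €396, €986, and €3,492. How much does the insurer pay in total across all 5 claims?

Bill 1, €1,038: €350 to deductible, leaving €688; coinsurance €688 × 30% = €206.40. Cost to patient: €556.40. OOP to date €556.40. Plan pays €1,038 − €556.40 = €481.60.
Bill 2, €1,205: deductible already satisfied, so patient's share is 30% × €1,205 = €361.50. Patient pays €361.50; OOP now €917.90. Plan pays €1,205 − €361.50 = €843.50.
Bill 3, €396: 30% coinsurance on €396 = €118.80. Patient owes €118.80 (running OOP €1,036.70). Plan pays €396 − €118.80 = €277.20.
Bill 4, €986: deductible met; 30% of €986 = €295.80. Cost to patient: €295.80. OOP to date €1,332.50. Insurer: €986 − €295.80 = €690.20.
Bill 5, €3,492: deductible already satisfied, so patient's share is 30% × €3,492 = €1,047.60. That would push OOP to €2,380.10, over the €1,400 cap, so patient pays €1,400 − €1,332.50 = €67.50. Plan pays €3,492 − €67.50 = €3,424.50.
Insurer total: €481.60 + €843.50 + €277.20 + €690.20 + €3,424.50 = €5,717.

€5,717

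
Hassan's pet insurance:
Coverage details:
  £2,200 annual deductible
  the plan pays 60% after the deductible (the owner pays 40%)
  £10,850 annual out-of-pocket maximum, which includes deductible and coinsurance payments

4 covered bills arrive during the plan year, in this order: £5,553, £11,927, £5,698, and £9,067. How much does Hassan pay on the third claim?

£2,279.20

Claim 1 — £5,553: £2,200 to deductible, leaving £3,353; 40% of £3,353 = £1,341.20. Cost to owner: £3,541.20. OOP to date £3,541.20.
Claim 2 — £11,927: deductible met; 40% of £11,927 = £4,770.80. Cost to owner: £4,770.80. OOP to date £8,312.
Claim 3 — £5,698: deductible met; 40% of £5,698 = £2,279.20. Cost to owner: £2,279.20. OOP to date £10,591.20.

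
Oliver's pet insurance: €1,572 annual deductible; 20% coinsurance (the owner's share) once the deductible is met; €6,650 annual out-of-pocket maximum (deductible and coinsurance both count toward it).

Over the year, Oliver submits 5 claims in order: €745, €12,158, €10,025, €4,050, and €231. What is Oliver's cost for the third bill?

€2,005

Claim 1 — €745: fully absorbed by the deductible. Cost to owner: €745. OOP to date €745.
Claim 2 — €12,158: deductible takes €827, €11,331 remains; coinsurance €11,331 × 20% = €2,266.20. Owner owes €3,093.20 (running OOP €3,838.20).
Claim 3 — €10,025: deductible met; 20% of €10,025 = €2,005. Owner pays €2,005; OOP now €5,843.20.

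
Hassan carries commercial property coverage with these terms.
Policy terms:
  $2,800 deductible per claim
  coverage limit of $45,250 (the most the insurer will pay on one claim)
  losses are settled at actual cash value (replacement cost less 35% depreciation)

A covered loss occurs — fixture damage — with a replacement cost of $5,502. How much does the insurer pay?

Actual cash value after 35% depreciation: $5,502 × 65% = $3,576.30.
Subtract the deductible: $3,576.30 − $2,800 = $776.30.
That's under the $45,250 cap, so the insurer reimburses the full $776.30.

$776.30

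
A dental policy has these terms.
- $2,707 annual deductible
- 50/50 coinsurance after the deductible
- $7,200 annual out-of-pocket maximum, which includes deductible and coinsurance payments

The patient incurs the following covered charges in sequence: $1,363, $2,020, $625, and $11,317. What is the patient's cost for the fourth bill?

$3,842.50

Bill 1, $1,363: fully absorbed by the deductible. Cost to patient: $1,363. OOP to date $1,363.
Bill 2, $2,020: deductible takes $1,344, $676 remains; 50% of $676 = $338. Cost to patient: $1,682. OOP to date $3,045.
Bill 3, $625: deductible already satisfied, so patient's share is 50% × $625 = $312.50. Patient pays $312.50; OOP now $3,357.50.
Bill 4, $11,317: deductible met; 50% of $11,317 = $5,658.50. OOP would hit $9,016 > $7,200, so the cap limits the patient to $7,200 − $3,357.50 = $3,842.50.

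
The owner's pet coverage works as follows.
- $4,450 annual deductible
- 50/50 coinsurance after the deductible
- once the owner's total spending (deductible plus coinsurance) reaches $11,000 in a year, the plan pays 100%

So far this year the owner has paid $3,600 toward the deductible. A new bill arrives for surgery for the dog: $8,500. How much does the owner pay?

$3,600 of the $4,450 deductible is already met, leaving $850.
That leaves $8,500 − $850 = $7,650 for coinsurance.
Owner's 50% share of $7,650 is $3,825.
Owner responsibility before any cap: $850 + $3,825 = $4,675.
Total out-of-pocket so far would be $3,600 + $4,675 = $8,275, below the $11,000 cap — no reduction.

$4,675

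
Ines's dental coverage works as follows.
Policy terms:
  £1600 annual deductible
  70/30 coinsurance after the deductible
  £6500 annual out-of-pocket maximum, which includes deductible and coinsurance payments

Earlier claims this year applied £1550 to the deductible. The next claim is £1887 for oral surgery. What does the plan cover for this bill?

Remaining deductible: £1600 − £1550 = £50.
After the £50 deductible portion, £1887 − £50 = £1837 is subject to coinsurance.
Patient's 30% share of £1837 is £551.10.
So the patient owes £50 + £551.10 = £601.10 before any cap.
Total out-of-pocket so far would be £1550 + £601.10 = £2151.10, below the £6500 cap — no reduction.
Insurer pays the balance: £1887 − £601.10 = £1285.90.

£1285.90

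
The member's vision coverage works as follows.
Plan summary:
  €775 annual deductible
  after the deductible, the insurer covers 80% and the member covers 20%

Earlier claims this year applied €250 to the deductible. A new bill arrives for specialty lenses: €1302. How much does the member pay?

Remaining deductible: €775 − €250 = €525.
The remaining €777 (= €1302 − €525) moves to coinsurance.
20% of €777 = €155.40 falls to the member.
Member responsibility: €525 + €155.40 = €680.40.

€680.40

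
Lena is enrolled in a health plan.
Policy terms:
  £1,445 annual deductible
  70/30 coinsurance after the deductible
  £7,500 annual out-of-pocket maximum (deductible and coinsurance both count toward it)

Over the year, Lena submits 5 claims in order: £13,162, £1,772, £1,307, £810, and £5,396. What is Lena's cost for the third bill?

Claim 1 (£13,162): £1,445 finishes the deductible; £11,717 goes to coinsurance; 30% of £11,717 = £3,515.10. Patient owes £4,960.10 (running OOP £4,960.10).
Claim 2 (£1,772): deductible already satisfied, so patient's share is 30% × £1,772 = £531.60. Patient owes £531.60 (running OOP £5,491.70).
Claim 3 (£1,307): deductible met; 30% of £1,307 = £392.10. Cost to patient: £392.10. OOP to date £5,883.80.

£392.10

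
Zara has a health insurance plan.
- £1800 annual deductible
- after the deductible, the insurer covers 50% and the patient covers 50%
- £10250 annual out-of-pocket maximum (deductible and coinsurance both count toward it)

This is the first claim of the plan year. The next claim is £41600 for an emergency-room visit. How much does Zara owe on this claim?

Deductible not yet touched, so the first £1800 of the bill goes to the deductible.
That leaves £41600 − £1800 = £39800 for coinsurance.
Coinsurance: £39800 × 50% = £19900.
That puts the patient's cost at £1800 + £19900 = £21700 before any cap.
Adding £21700 to the £0 already spent would give £21700, which exceeds the £10250 cap; the patient pays just £10250 − £0 = £10250.

£10250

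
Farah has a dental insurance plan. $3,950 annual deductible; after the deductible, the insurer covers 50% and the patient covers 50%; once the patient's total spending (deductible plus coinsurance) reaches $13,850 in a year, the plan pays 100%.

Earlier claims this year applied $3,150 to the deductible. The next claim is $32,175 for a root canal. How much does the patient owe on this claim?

Remaining deductible: $3,950 − $3,150 = $800.
The remaining $31,375 (= $32,175 − $800) moves to coinsurance.
Coinsurance: $31,375 × 50% = $15,687.50.
So the patient owes $800 + $15,687.50 = $16,487.50 before any cap.
Adding $16,487.50 to the $3,150 already spent would give $19,637.50, which exceeds the $13,850 cap; the patient pays just $13,850 − $3,150 = $10,700.

$10,700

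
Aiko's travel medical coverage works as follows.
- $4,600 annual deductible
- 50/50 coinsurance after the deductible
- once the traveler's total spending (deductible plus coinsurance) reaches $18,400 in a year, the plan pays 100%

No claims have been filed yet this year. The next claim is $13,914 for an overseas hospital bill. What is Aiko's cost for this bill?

The full $4,600 deductible is still open; $4,600 of this bill applies to it.
That leaves $13,914 − $4,600 = $9,314 for coinsurance.
Traveler's 50% share of $9,314 is $4,657.
So the traveler owes $4,600 + $4,657 = $9,257 before any cap.
Year-to-date out-of-pocket becomes $0 + $9,257 = $9,257, still under the $18,400 maximum, so no cap applies.

$9,257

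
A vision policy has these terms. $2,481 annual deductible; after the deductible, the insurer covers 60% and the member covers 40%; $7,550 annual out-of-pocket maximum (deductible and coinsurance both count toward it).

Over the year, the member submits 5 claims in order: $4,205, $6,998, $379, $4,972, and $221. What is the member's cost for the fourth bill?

$1,428.60

Bill 1, $4,205: $2,481 finishes the deductible; $1,724 goes to coinsurance; member's 40% is $689.60. Member owes $3,170.60 (running OOP $3,170.60).
Bill 2, $6,998: 40% coinsurance on $6,998 = $2,799.20. Member pays $2,799.20; OOP now $5,969.80.
Bill 3, $379: deductible already satisfied, so member's share is 40% × $379 = $151.60. Member owes $151.60 (running OOP $6,121.40).
Bill 4, $4,972: deductible met; 40% of $4,972 = $1,988.80. OOP would hit $8,110.20 > $7,550, so the cap limits the member to $7,550 − $6,121.40 = $1,428.60.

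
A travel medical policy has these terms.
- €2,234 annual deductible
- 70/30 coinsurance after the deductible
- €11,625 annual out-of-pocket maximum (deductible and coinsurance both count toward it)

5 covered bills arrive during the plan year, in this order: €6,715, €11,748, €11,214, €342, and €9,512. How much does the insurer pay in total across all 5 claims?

#1 (€6,715): €2,234 to deductible, leaving €4,481; coinsurance €4,481 × 30% = €1,344.30. Traveler owes €3,578.30 (running OOP €3,578.30). Plan pays €6,715 − €3,578.30 = €3,136.70.
#2 (€11,748): deductible already satisfied, so traveler's share is 30% × €11,748 = €3,524.40. Traveler pays €3,524.40; OOP now €7,102.70. Insurer: €11,748 − €3,524.40 = €8,223.60.
#3 (€11,214): deductible already satisfied, so traveler's share is 30% × €11,214 = €3,364.20. Cost to traveler: €3,364.20. OOP to date €10,466.90. Plan pays €11,214 − €3,364.20 = €7,849.80.
#4 (€342): deductible already satisfied, so traveler's share is 30% × €342 = €102.60. Cost to traveler: €102.60. OOP to date €10,569.50. Plan pays €342 − €102.60 = €239.40.
#5 (€9,512): 30% coinsurance on €9,512 = €2,853.60. OOP would hit €13,423.10 > €11,625, so the cap limits the traveler to €11,625 − €10,569.50 = €1,055.50. Plan pays €9,512 − €1,055.50 = €8,456.50.
Insurer total: €3,136.70 + €8,223.60 + €7,849.80 + €239.40 + €8,456.50 = €27,906.

€27,906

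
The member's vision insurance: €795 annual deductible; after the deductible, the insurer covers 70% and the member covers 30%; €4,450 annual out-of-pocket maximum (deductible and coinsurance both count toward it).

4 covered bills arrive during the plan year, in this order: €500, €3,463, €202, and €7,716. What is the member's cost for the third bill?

€60.60

Claim 1 — €500: entire amount goes to the deductible. Cost to member: €500. OOP to date €500.
Claim 2 — €3,463: €295 finishes the deductible; €3,168 goes to coinsurance; coinsurance €3,168 × 30% = €950.40. Cost to member: €1,245.40. OOP to date €1,745.40.
Claim 3 — €202: deductible met; 30% of €202 = €60.60. Member owes €60.60 (running OOP €1,806).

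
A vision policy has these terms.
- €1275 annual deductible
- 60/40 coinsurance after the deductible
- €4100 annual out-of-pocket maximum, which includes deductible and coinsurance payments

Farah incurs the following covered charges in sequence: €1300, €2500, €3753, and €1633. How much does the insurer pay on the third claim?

€2251.80

Claim 1 — €1300: €1275 finishes the deductible; €25 goes to coinsurance; coinsurance €25 × 40% = €10. Member pays €1285; OOP now €1285. Plan pays €1300 − €1285 = €15.
Claim 2 — €2500: deductible met; 40% of €2500 = €1000. Cost to member: €1000. OOP to date €2285. Plan pays €2500 − €1000 = €1500.
Claim 3 — €3753: deductible met; 40% of €3753 = €1501.20. Member pays €1501.20; OOP now €3786.20. Plan pays €3753 − €1501.20 = €2251.80.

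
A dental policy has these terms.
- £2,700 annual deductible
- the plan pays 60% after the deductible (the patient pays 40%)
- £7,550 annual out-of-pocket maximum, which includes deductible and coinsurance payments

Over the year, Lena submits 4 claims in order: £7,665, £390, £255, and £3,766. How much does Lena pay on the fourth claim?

£1,506.40

Claim 1 (£7,665): deductible takes £2,700, £4,965 remains; 40% of £4,965 = £1,986. Patient owes £4,686 (running OOP £4,686).
Claim 2 (£390): deductible already satisfied, so patient's share is 40% × £390 = £156. Patient owes £156 (running OOP £4,842).
Claim 3 (£255): deductible met; 40% of £255 = £102. Patient owes £102 (running OOP £4,944).
Claim 4 (£3,766): 40% coinsurance on £3,766 = £1,506.40. Patient pays £1,506.40; OOP now £6,450.40.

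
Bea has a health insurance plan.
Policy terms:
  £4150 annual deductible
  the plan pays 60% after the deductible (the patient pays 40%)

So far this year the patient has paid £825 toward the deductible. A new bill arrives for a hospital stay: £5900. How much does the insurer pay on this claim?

£1545

Remaining deductible: £4150 − £825 = £3325.
The remaining £2575 (= £5900 − £3325) moves to coinsurance.
40% of £2575 = £1030 falls to the patient.
That puts the patient's cost at £3325 + £1030 = £4355.
Insurer pays the balance: £5900 − £4355 = £1545.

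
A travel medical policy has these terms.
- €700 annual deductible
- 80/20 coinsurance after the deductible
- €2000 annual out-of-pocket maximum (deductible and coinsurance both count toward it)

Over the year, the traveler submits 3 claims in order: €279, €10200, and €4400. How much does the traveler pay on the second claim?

€1721

Bill 1, €279: fully absorbed by the deductible. Traveler owes €279 (running OOP €279).
Bill 2, €10200: €421 to deductible, leaving €9779; traveler's 20% is €1955.80. Claim cost before the cap: €421 + €1955.80 = €2376.80. That would push OOP to €2655.80, over the €2000 cap, so traveler pays €2000 − €279 = €1721.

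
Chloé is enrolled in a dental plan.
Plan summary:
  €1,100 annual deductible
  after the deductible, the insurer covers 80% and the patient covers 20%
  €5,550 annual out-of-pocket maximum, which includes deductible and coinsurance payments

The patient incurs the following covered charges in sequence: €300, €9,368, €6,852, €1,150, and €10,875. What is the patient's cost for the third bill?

€1,370.40

Claim 1 — €300: all of it applies to the deductible. Patient owes €300 (running OOP €300).
Claim 2 — €9,368: deductible takes €800, €8,568 remains; coinsurance €8,568 × 20% = €1,713.60. Patient owes €2,513.60 (running OOP €2,813.60).
Claim 3 — €6,852: 20% coinsurance on €6,852 = €1,370.40. Patient owes €1,370.40 (running OOP €4,184).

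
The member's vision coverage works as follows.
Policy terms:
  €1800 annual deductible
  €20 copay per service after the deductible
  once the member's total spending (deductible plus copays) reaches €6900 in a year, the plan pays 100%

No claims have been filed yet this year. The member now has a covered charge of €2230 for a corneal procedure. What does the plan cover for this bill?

€410

The full €1800 deductible is still open; €1800 of this bill applies to it.
The remaining €430 (= €2230 − €1800) moves to the copay.
Copay on this service: €20.
So the member owes €1800 + €20 = €1820 before any cap.
Total out-of-pocket so far would be €0 + €1820 = €1820, below the €6900 cap — no reduction.
The insurer covers the remainder: €2230 − €1820 = €410.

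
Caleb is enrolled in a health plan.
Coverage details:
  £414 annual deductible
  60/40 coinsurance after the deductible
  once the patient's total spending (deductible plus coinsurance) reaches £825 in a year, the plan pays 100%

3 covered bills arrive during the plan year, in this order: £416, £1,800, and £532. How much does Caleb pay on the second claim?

#1 (£416): £414 finishes the deductible; £2 goes to coinsurance; 40% of £2 = £0.80. Patient owes £414.80 (running OOP £414.80).
#2 (£1,800): deductible already satisfied, so patient's share is 40% × £1,800 = £720. That would push OOP to £1,134.80, over the £825 cap, so patient pays £825 − £414.80 = £410.20.

£410.20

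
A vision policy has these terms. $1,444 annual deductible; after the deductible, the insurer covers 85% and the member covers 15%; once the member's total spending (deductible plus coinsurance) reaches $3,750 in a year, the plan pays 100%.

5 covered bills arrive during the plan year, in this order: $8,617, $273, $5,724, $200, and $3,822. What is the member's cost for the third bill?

$858.60

Claim 1 — $8,617: $1,444 to deductible, leaving $7,173; 15% of $7,173 = $1,075.95. Member pays $2,519.95; OOP now $2,519.95.
Claim 2 — $273: 15% coinsurance on $273 = $40.95. Member pays $40.95; OOP now $2,560.90.
Claim 3 — $5,724: 15% coinsurance on $5,724 = $858.60. Member pays $858.60; OOP now $3,419.50.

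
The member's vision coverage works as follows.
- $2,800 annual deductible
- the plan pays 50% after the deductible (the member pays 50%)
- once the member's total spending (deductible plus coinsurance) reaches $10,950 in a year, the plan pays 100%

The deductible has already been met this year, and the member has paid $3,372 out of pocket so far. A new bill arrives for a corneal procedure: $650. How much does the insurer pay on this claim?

With the deductible met, the entire $650 is subject to coinsurance.
Coinsurance: $650 × 50% = $325.
Cumulative spending $3,372 + $325 = $3,697 stays under the $10,950 maximum.
The plan picks up $650 − $325 = $325.

$325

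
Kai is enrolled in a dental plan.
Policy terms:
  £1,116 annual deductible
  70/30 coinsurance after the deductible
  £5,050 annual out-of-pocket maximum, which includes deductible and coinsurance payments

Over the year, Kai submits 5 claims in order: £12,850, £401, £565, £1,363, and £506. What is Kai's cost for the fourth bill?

#1 (£12,850): £1,116 to deductible, leaving £11,734; patient's 30% is £3,520.20. Patient pays £4,636.20; OOP now £4,636.20.
#2 (£401): 30% coinsurance on £401 = £120.30. Patient owes £120.30 (running OOP £4,756.50).
#3 (£565): 30% coinsurance on £565 = £169.50. Cost to patient: £169.50. OOP to date £4,926.
#4 (£1,363): deductible already satisfied, so patient's share is 30% × £1,363 = £408.90. That would push OOP to £5,334.90, over the £5,050 cap, so patient pays £5,050 − £4,926 = £124.

£124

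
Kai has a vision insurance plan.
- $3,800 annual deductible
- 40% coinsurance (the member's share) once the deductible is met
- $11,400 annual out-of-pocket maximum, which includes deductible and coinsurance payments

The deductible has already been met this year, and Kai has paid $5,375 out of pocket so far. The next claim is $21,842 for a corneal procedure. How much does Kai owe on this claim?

The deductible is already satisfied, so the full bill goes to coinsurance.
Coinsurance: $21,842 × 40% = $8,736.80.
Year-to-date out-of-pocket would reach $5,375 + $8,736.80 = $14,111.80, above the $11,400 maximum, so the member pays only $11,400 − $5,375 = $6,025.

$6,025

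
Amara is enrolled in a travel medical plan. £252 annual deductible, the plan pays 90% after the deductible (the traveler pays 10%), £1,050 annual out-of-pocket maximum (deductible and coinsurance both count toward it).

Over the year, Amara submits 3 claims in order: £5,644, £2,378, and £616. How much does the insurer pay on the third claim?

Bill 1, £5,644: deductible takes £252, £5,392 remains; traveler's 10% is £539.20. Cost to traveler: £791.20. OOP to date £791.20. Insurer: £5,644 − £791.20 = £4,852.80.
Bill 2, £2,378: deductible already satisfied, so traveler's share is 10% × £2,378 = £237.80. Cost to traveler: £237.80. OOP to date £1,029. Plan pays £2,378 − £237.80 = £2,140.20.
Bill 3, £616: 10% coinsurance on £616 = £61.60. That would push OOP to £1,090.60, over the £1,050 cap, so traveler pays £1,050 − £1,029 = £21. Insurer: £616 − £21 = £595.

£595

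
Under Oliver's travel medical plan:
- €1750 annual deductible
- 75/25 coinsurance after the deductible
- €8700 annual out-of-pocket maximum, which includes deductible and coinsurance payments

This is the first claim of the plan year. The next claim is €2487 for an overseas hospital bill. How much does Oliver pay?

€1934.25

Nothing has been paid toward the €1750 deductible, so the first €1750 of this charge is applied there.
That leaves €2487 − €1750 = €737 for coinsurance.
Traveler's 25% share of €737 is €184.25.
Traveler responsibility before any cap: €1750 + €184.25 = €1934.25.
Cumulative spending €0 + €1934.25 = €1934.25 stays under the €8700 maximum.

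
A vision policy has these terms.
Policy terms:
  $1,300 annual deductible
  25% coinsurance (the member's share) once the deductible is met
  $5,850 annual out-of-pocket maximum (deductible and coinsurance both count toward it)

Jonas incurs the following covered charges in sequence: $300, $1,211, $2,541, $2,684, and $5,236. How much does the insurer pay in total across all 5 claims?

Bill 1, $300: fully absorbed by the deductible. Member owes $300 (running OOP $300). Insurer: $300 − $300 = $0.
Bill 2, $1,211: $1,000 to deductible, leaving $211; member's 25% is $52.75. Cost to member: $1,052.75. OOP to date $1,352.75. Plan pays $1,211 − $1,052.75 = $158.25.
Bill 3, $2,541: 25% coinsurance on $2,541 = $635.25. Cost to member: $635.25. OOP to date $1,988. Plan pays $2,541 − $635.25 = $1,905.75.
Bill 4, $2,684: 25% coinsurance on $2,684 = $671. Member owes $671 (running OOP $2,659). Plan pays $2,684 − $671 = $2,013.
Bill 5, $5,236: deductible met; 25% of $5,236 = $1,309. Member owes $1,309 (running OOP $3,968). Insurer: $5,236 − $1,309 = $3,927.
Insurer total = bills − member's total = $11,972 − $3,968 = $8,004.

$8,004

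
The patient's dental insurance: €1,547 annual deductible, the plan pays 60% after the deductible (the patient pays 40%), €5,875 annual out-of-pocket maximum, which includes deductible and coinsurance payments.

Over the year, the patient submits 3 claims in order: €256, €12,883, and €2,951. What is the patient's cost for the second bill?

€5,619

Bill 1, €256: entire amount goes to the deductible. Patient owes €256 (running OOP €256).
Bill 2, €12,883: €1,291 finishes the deductible; €11,592 goes to coinsurance; 40% of €11,592 = €4,636.80. Together that's €1,291 + €4,636.80 = €5,927.80. That would push OOP to €6,183.80, over the €5,875 cap, so patient pays €5,875 − €256 = €5,619.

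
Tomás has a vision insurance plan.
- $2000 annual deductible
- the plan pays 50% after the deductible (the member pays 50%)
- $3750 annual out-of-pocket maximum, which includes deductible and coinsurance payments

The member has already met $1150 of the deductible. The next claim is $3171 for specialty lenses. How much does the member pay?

$2010.50

Deductible still to meet: $2000 − $1150 = $850.
The remaining $2321 (= $3171 − $850) moves to coinsurance.
Coinsurance: $2321 × 50% = $1160.50.
Member responsibility before any cap: $850 + $1160.50 = $2010.50.
Year-to-date out-of-pocket becomes $1150 + $2010.50 = $3160.50, still under the $3750 maximum, so no cap applies.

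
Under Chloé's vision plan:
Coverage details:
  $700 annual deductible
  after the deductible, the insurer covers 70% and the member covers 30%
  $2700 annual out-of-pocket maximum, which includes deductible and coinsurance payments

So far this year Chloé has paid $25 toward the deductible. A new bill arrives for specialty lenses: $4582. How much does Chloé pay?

Deductible still to meet: $700 − $25 = $675.
That leaves $4582 − $675 = $3907 for coinsurance.
Member's 30% share of $3907 is $1172.10.
So the member owes $675 + $1172.10 = $1847.10 before any cap.
Year-to-date out-of-pocket becomes $25 + $1847.10 = $1872.10, still under the $2700 maximum, so no cap applies.

$1847.10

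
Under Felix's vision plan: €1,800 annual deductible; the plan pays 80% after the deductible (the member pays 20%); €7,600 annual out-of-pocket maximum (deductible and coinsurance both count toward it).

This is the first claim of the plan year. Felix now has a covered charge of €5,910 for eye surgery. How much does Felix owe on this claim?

Deductible not yet touched, so the first €1,800 of the bill goes to the deductible.
That leaves €5,910 − €1,800 = €4,110 for coinsurance.
Coinsurance: €4,110 × 20% = €822.
So the member owes €1,800 + €822 = €2,622 before any cap.
Cumulative spending €0 + €2,622 = €2,622 stays under the €7,600 maximum.

€2,622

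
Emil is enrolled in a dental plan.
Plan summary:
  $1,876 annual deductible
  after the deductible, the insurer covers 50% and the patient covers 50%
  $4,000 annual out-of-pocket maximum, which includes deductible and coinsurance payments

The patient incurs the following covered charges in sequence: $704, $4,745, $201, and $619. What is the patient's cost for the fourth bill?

Claim 1 — $704: fully absorbed by the deductible. Cost to patient: $704. OOP to date $704.
Claim 2 — $4,745: $1,172 finishes the deductible; $3,573 goes to coinsurance; coinsurance $3,573 × 50% = $1,786.50. Patient owes $2,958.50 (running OOP $3,662.50).
Claim 3 — $201: 50% coinsurance on $201 = $100.50. Cost to patient: $100.50. OOP to date $3,763.
Claim 4 — $619: 50% coinsurance on $619 = $309.50. That would push OOP to $4,072.50, over the $4,000 cap, so patient pays $4,000 − $3,763 = $237.

$237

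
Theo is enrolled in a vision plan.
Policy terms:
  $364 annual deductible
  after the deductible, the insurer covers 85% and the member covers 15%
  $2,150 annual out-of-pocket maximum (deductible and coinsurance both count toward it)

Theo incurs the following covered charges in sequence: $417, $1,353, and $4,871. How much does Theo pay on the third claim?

Bill 1, $417: $364 finishes the deductible; $53 goes to coinsurance; coinsurance $53 × 15% = $7.95. Member pays $371.95; OOP now $371.95.
Bill 2, $1,353: deductible already satisfied, so member's share is 15% × $1,353 = $202.95. Member pays $202.95; OOP now $574.90.
Bill 3, $4,871: deductible met; 15% of $4,871 = $730.65. Member owes $730.65 (running OOP $1,305.55).

$730.65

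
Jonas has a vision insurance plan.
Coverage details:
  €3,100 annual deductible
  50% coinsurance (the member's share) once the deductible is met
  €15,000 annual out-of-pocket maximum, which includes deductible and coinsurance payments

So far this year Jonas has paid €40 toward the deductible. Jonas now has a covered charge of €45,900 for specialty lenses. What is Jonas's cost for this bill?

€40 of the €3,100 deductible is already met, leaving €3,060.
The remaining €42,840 (= €45,900 − €3,060) moves to coinsurance.
Member's 50% share of €42,840 is €21,420.
That puts the member's cost at €3,060 + €21,420 = €24,480 before any cap.
That would bring total out-of-pocket to €24,520, past the €15,000 cap. The member is capped at €15,000 − €40 = €14,960 on this claim.

€14,960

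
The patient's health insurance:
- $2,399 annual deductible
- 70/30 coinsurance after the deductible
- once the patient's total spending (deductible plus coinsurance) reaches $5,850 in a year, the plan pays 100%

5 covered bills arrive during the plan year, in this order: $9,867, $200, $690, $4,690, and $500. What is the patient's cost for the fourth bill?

$943.60

Claim 1 — $9,867: $2,399 to deductible, leaving $7,468; 30% of $7,468 = $2,240.40. Patient owes $4,639.40 (running OOP $4,639.40).
Claim 2 — $200: 30% coinsurance on $200 = $60. Cost to patient: $60. OOP to date $4,699.40.
Claim 3 — $690: 30% coinsurance on $690 = $207. Cost to patient: $207. OOP to date $4,906.40.
Claim 4 — $4,690: deductible met; 30% of $4,690 = $1,407. OOP would hit $6,313.40 > $5,850, so the cap limits the patient to $5,850 − $4,906.40 = $943.60.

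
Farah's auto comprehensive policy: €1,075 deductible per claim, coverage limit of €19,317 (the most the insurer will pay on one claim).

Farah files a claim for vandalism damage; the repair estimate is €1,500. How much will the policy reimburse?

€425

Less the €1,075 deductible: €1,500 − €1,075 = €425.
€425 is within the €19,317 limit, so the insurer pays €425.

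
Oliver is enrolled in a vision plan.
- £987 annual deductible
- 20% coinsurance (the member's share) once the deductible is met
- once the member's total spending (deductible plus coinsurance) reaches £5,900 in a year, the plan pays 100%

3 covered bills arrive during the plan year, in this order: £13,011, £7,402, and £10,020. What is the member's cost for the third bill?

£1,027.80

Claim 1 (£13,011): £987 finishes the deductible; £12,024 goes to coinsurance; coinsurance £12,024 × 20% = £2,404.80. Member owes £3,391.80 (running OOP £3,391.80).
Claim 2 (£7,402): deductible already satisfied, so member's share is 20% × £7,402 = £1,480.40. Member pays £1,480.40; OOP now £4,872.20.
Claim 3 (£10,020): deductible met; 20% of £10,020 = £2,004. That would push OOP to £6,876.20, over the £5,900 cap, so member pays £5,900 − £4,872.20 = £1,027.80.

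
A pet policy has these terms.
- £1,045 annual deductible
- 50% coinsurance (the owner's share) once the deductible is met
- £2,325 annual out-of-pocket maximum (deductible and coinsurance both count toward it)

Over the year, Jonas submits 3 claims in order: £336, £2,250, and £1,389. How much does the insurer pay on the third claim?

£879.50

#1 (£336): fully absorbed by the deductible. Owner pays £336; OOP now £336. Insurer: £336 − £336 = £0.
#2 (£2,250): £709 finishes the deductible; £1,541 goes to coinsurance; coinsurance £1,541 × 50% = £770.50. Owner pays £1,479.50; OOP now £1,815.50. Insurer: £2,250 − £1,479.50 = £770.50.
#3 (£1,389): deductible met; 50% of £1,389 = £694.50. That would push OOP to £2,510, over the £2,325 cap, so owner pays £2,325 − £1,815.50 = £509.50. Plan pays £1,389 − £509.50 = £879.50.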